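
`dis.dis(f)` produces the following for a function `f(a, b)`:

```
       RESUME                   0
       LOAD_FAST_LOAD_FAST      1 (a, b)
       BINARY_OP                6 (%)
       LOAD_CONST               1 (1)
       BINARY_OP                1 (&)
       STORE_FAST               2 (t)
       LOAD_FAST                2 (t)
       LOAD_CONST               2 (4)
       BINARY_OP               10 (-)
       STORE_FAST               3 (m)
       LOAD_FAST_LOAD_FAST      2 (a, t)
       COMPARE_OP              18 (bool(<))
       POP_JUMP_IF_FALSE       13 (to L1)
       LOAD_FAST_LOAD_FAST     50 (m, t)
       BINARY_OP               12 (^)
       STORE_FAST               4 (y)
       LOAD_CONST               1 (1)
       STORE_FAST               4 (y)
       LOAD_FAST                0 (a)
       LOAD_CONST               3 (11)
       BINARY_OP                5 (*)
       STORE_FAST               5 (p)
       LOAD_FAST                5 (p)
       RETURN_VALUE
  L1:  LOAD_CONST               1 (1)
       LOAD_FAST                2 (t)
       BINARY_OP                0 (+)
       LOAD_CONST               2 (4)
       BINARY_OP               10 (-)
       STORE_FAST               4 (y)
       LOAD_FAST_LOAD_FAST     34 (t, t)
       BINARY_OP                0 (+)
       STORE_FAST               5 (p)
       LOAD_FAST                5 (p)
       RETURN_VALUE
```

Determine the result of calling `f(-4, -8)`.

LOAD_FAST_LOAD_FAST a,b → push -4,-8. Stack: [-4, -8]
BINARY_OP % → -4 % -8 = -4. Stack: [-4]
LOAD_CONST → push 1. Stack: [-4, 1]
BINARY_OP & → -4 & 1 = 0. Stack: [0]
STORE_FAST t → t=0. Stack: []
LOAD_FAST t → push 0. Stack: [0]
LOAD_CONST → push 4. Stack: [0, 4]
BINARY_OP - → 0 - 4 = -4. Stack: [-4]
STORE_FAST m → m=-4. Stack: []
LOAD_FAST_LOAD_FAST a,t → push -4,0. Stack: [-4, 0]
COMPARE_OP bool(<) → -4 vs 0 = True. Stack: [True]
POP_JUMP_IF_FALSE → pop True; no jump. Stack: []
LOAD_FAST_LOAD_FAST m,t → push -4,0. Stack: [-4, 0]
BINARY_OP ^ → -4 ^ 0 = -4. Stack: [-4]
STORE_FAST y → y=-4. Stack: []
LOAD_CONST → push 1. Stack: [1]
STORE_FAST y → y=1. Stack: []
LOAD_FAST a → push -4. Stack: [-4]
LOAD_CONST → push 11. Stack: [-4, 11]
BINARY_OP * → -4 * 11 = -44. Stack: [-44]
STORE_FAST p → p=-44. Stack: []
LOAD_FAST p → push -44. Stack: [-44]
RETURN_VALUE → return -44.

-44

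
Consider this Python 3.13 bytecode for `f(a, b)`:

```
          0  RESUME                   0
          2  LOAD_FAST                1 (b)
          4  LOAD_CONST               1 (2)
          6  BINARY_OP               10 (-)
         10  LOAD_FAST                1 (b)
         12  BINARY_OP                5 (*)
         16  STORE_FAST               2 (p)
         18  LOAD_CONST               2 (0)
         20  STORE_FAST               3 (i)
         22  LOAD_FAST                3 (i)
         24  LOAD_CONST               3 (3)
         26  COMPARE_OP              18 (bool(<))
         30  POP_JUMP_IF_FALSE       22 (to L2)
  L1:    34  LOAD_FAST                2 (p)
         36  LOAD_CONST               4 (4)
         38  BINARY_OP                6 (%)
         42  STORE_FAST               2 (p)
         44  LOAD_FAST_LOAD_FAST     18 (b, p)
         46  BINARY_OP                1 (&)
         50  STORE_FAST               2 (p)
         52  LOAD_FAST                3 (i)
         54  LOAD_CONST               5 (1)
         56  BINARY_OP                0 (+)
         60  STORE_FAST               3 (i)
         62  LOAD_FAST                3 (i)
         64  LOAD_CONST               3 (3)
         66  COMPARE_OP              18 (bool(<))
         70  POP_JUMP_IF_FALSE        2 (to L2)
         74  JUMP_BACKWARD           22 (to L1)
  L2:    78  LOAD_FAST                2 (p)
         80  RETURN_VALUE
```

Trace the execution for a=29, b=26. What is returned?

0

LOAD_FAST b → push 26. Stack: [26]
LOAD_CONST → push 2. Stack: [26, 2]
BINARY_OP - → 26 - 2 = 24. Stack: [24]
LOAD_FAST b → push 26. Stack: [24, 26]
BINARY_OP * → 24 * 26 = 624. Stack: [624]
STORE_FAST p → p=624. Stack: []
LOAD_CONST → push 0. Stack: [0]
STORE_FAST i → i=0. Stack: []
LOAD_FAST i → push 0. Stack: [0]
LOAD_CONST → push 3. Stack: [0, 3]
COMPARE_OP bool(<) → 0 vs 3 = True. Stack: [True]
POP_JUMP_IF_FALSE → pop True; no jump. Stack: []
LOAD_FAST p → push 624. Stack: [624]
LOAD_CONST → push 4. Stack: [624, 4]
BINARY_OP % → 624 % 4 = 0. Stack: [0]
STORE_FAST p → p=0. Stack: []
LOAD_FAST_LOAD_FAST b,p → push 26,0. Stack: [26, 0]
BINARY_OP & → 26 & 0 = 0. Stack: [0]
STORE_FAST p → p=0. Stack: []
LOAD_FAST i → push 0. Stack: [0]
LOAD_CONST → push 1. Stack: [0, 1]
BINARY_OP + → 0 + 1 = 1. Stack: [1]
STORE_FAST i → i=1. Stack: []
LOAD_FAST i → push 1. Stack: [1]
LOAD_CONST → push 3. Stack: [1, 3]
COMPARE_OP bool(<) → 1 vs 3 = True. Stack: [True]
POP_JUMP_IF_FALSE → pop True; no jump. Stack: []
LOAD_FAST p → push 0. Stack: [0]
LOAD_CONST → push 4. Stack: [0, 4]
BINARY_OP % → 0 % 4 = 0. Stack: [0]
STORE_FAST p → p=0. Stack: []
LOAD_FAST_LOAD_FAST b,p → push 26,0. Stack: [26, 0]
BINARY_OP & → 26 & 0 = 0. Stack: [0]
STORE_FAST p → p=0. Stack: []
LOAD_FAST i → push 1. Stack: [1]
LOAD_CONST → push 1. Stack: [1, 1]
BINARY_OP + → 1 + 1 = 2. Stack: [2]
STORE_FAST i → i=2. Stack: []
LOAD_FAST i → push 2. Stack: [2]
LOAD_CONST → push 3. Stack: [2, 3]
COMPARE_OP bool(<) → 2 vs 3 = True. Stack: [True]
POP_JUMP_IF_FALSE → pop True; no jump. Stack: []
LOAD_FAST p → push 0. Stack: [0]
LOAD_CONST → push 4. Stack: [0, 4]
BINARY_OP % → 0 % 4 = 0. Stack: [0]
STORE_FAST p → p=0. Stack: []
LOAD_FAST_LOAD_FAST b,p → push 26,0. Stack: [26, 0]
BINARY_OP & → 26 & 0 = 0. Stack: [0]
STORE_FAST p → p=0. Stack: []
LOAD_FAST i → push 2. Stack: [2]
LOAD_CONST → push 1. Stack: [2, 1]
BINARY_OP + → 2 + 1 = 3. Stack: [3]
STORE_FAST i → i=3. Stack: []
LOAD_FAST i → push 3. Stack: [3]
LOAD_CONST → push 3. Stack: [3, 3]
COMPARE_OP bool(<) → 3 vs 3 = False. Stack: [False]
POP_JUMP_IF_FALSE → pop False; jump. Stack: []
LOAD_FAST p → push 0. Stack: [0]
RETURN_VALUE → return 0.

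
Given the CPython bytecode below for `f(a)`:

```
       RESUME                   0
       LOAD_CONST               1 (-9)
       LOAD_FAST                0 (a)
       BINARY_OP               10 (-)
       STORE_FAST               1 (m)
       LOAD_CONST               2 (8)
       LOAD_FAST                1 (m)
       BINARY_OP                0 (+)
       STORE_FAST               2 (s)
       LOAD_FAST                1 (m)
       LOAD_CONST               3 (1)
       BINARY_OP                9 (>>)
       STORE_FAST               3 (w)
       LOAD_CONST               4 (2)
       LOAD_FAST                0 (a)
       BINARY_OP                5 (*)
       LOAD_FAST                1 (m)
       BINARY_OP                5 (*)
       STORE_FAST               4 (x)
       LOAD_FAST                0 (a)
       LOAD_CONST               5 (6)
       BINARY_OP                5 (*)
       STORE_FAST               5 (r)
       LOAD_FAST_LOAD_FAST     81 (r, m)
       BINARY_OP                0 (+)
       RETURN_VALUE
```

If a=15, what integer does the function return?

LOAD_CONST → push -9. Stack: [-9]
LOAD_FAST a → push 15. Stack: [-9, 15]
BINARY_OP - → -9 - 15 = -24. Stack: [-24]
STORE_FAST m → m=-24. Stack: []
LOAD_CONST → push 8. Stack: [8]
LOAD_FAST m → push -24. Stack: [8, -24]
BINARY_OP + → 8 + -24 = -16. Stack: [-16]
STORE_FAST s → s=-16. Stack: []
LOAD_FAST m → push -24. Stack: [-24]
LOAD_CONST → push 1. Stack: [-24, 1]
BINARY_OP >> → -24 >> 1 = -12. Stack: [-12]
STORE_FAST w → w=-12. Stack: []
LOAD_CONST → push 2. Stack: [2]
LOAD_FAST a → push 15. Stack: [2, 15]
BINARY_OP * → 2 * 15 = 30. Stack: [30]
LOAD_FAST m → push -24. Stack: [30, -24]
BINARY_OP * → 30 * -24 = -720. Stack: [-720]
STORE_FAST x → x=-720. Stack: []
LOAD_FAST a → push 15. Stack: [15]
LOAD_CONST → push 6. Stack: [15, 6]
BINARY_OP * → 15 * 6 = 90. Stack: [90]
STORE_FAST r → r=90. Stack: []
LOAD_FAST_LOAD_FAST r,m → push 90,-24. Stack: [90, -24]
BINARY_OP + → 90 + -24 = 66. Stack: [66]
RETURN_VALUE → return 66.

66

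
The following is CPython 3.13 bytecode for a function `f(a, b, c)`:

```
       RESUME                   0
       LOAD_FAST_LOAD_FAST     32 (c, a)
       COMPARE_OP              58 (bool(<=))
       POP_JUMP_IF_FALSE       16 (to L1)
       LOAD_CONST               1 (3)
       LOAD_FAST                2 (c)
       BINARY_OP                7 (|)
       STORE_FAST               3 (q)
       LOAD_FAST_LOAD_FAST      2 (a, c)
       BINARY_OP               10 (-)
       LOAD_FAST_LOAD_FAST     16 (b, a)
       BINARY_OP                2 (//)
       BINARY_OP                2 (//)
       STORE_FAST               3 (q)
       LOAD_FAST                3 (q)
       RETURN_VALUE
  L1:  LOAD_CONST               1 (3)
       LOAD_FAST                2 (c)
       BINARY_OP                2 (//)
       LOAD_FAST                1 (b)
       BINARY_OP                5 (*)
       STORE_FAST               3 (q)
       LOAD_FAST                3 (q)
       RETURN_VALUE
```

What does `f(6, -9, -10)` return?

-8

LOAD_FAST_LOAD_FAST c,a → push -10,6. Stack: [-10, 6]
COMPARE_OP bool(<=) → -10 vs 6 = True. Stack: [True]
POP_JUMP_IF_FALSE → pop True; no jump. Stack: []
LOAD_CONST → push 3. Stack: [3]
LOAD_FAST c → push -10. Stack: [3, -10]
BINARY_OP | → 3 | -10 = -9. Stack: [-9]
STORE_FAST q → q=-9. Stack: []
LOAD_FAST_LOAD_FAST a,c → push 6,-10. Stack: [6, -10]
BINARY_OP - → 6 - -10 = 16. Stack: [16]
LOAD_FAST_LOAD_FAST b,a → push -9,6. Stack: [16, -9, 6]
BINARY_OP // → -9 // 6 = -2. Stack: [16, -2]
BINARY_OP // → 16 // -2 = -8. Stack: [-8]
STORE_FAST q → q=-8. Stack: []
LOAD_FAST q → push -8. Stack: [-8]
RETURN_VALUE → return -8.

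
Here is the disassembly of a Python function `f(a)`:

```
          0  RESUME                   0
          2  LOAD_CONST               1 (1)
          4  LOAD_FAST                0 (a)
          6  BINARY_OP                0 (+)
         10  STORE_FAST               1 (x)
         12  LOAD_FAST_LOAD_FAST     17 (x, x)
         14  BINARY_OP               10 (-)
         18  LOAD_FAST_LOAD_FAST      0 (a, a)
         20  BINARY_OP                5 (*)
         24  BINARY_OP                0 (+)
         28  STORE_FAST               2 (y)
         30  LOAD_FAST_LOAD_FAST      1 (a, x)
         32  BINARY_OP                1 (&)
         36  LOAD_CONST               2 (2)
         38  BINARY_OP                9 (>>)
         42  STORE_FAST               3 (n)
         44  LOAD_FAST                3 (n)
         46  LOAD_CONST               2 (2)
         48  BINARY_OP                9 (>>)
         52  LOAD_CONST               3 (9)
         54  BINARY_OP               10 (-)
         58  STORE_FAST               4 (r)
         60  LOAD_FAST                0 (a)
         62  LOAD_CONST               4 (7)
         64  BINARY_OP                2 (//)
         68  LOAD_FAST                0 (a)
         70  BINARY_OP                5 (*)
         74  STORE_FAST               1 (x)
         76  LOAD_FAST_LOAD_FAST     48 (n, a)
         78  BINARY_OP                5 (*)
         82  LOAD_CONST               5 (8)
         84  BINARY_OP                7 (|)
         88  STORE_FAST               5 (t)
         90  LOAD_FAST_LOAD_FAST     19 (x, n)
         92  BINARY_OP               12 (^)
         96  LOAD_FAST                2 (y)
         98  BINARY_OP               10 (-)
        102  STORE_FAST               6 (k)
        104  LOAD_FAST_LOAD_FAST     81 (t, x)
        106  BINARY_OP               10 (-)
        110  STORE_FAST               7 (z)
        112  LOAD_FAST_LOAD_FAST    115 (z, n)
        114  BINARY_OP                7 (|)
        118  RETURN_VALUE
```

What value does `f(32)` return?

LOAD_CONST → push 1. Stack: [1]
LOAD_FAST a → push 32. Stack: [1, 32]
BINARY_OP + → 1 + 32 = 33. Stack: [33]
STORE_FAST x → x=33. Stack: []
LOAD_FAST_LOAD_FAST x,x → push 33,33. Stack: [33, 33]
BINARY_OP - → 33 - 33 = 0. Stack: [0]
LOAD_FAST_LOAD_FAST a,a → push 32,32. Stack: [0, 32, 32]
BINARY_OP * → 32 * 32 = 1024. Stack: [0, 1024]
BINARY_OP + → 0 + 1024 = 1024. Stack: [1024]
STORE_FAST y → y=1024. Stack: []
LOAD_FAST_LOAD_FAST a,x → push 32,33. Stack: [32, 33]
BINARY_OP & → 32 & 33 = 32. Stack: [32]
LOAD_CONST → push 2. Stack: [32, 2]
BINARY_OP >> → 32 >> 2 = 8. Stack: [8]
STORE_FAST n → n=8. Stack: []
LOAD_FAST n → push 8. Stack: [8]
LOAD_CONST → push 2. Stack: [8, 2]
BINARY_OP >> → 8 >> 2 = 2. Stack: [2]
LOAD_CONST → push 9. Stack: [2, 9]
BINARY_OP - → 2 - 9 = -7. Stack: [-7]
STORE_FAST r → r=-7. Stack: []
LOAD_FAST a → push 32. Stack: [32]
LOAD_CONST → push 7. Stack: [32, 7]
BINARY_OP // → 32 // 7 = 4. Stack: [4]
LOAD_FAST a → push 32. Stack: [4, 32]
BINARY_OP * → 4 * 32 = 128. Stack: [128]
STORE_FAST x → x=128. Stack: []
LOAD_FAST_LOAD_FAST n,a → push 8,32. Stack: [8, 32]
BINARY_OP * → 8 * 32 = 256. Stack: [256]
LOAD_CONST → push 8. Stack: [256, 8]
BINARY_OP | → 256 | 8 = 264. Stack: [264]
STORE_FAST t → t=264. Stack: []
LOAD_FAST_LOAD_FAST x,n → push 128,8. Stack: [128, 8]
BINARY_OP ^ → 128 ^ 8 = 136. Stack: [136]
LOAD_FAST y → push 1024. Stack: [136, 1024]
BINARY_OP - → 136 - 1024 = -888. Stack: [-888]
STORE_FAST k → k=-888. Stack: []
LOAD_FAST_LOAD_FAST t,x → push 264,128. Stack: [264, 128]
BINARY_OP - → 264 - 128 = 136. Stack: [136]
STORE_FAST z → z=136. Stack: []
LOAD_FAST_LOAD_FAST z,n → push 136,8. Stack: [136, 8]
BINARY_OP | → 136 | 8 = 136. Stack: [136]
RETURN_VALUE → return 136.

136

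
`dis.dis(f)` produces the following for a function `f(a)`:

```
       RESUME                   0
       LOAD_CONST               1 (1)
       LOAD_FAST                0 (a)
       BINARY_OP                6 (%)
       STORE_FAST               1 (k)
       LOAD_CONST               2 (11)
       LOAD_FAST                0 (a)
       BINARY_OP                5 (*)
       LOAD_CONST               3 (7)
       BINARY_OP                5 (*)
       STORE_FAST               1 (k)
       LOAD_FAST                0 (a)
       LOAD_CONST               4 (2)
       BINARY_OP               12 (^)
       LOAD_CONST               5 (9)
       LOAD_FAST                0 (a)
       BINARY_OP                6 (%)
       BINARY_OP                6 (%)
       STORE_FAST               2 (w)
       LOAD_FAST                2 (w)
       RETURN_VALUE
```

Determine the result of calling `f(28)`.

LOAD_CONST → push 1. Stack: [1]
LOAD_FAST a → push 28. Stack: [1, 28]
BINARY_OP % → 1 % 28 = 1. Stack: [1]
STORE_FAST k → k=1. Stack: []
LOAD_CONST → push 11. Stack: [11]
LOAD_FAST a → push 28. Stack: [11, 28]
BINARY_OP * → 11 * 28 = 308. Stack: [308]
LOAD_CONST → push 7. Stack: [308, 7]
BINARY_OP * → 308 * 7 = 2156. Stack: [2156]
STORE_FAST k → k=2156. Stack: []
LOAD_FAST a → push 28. Stack: [28]
LOAD_CONST → push 2. Stack: [28, 2]
BINARY_OP ^ → 28 ^ 2 = 30. Stack: [30]
LOAD_CONST → push 9. Stack: [30, 9]
LOAD_FAST a → push 28. Stack: [30, 9, 28]
BINARY_OP % → 9 % 28 = 9. Stack: [30, 9]
BINARY_OP % → 30 % 9 = 3. Stack: [3]
STORE_FAST w → w=3. Stack: []
LOAD_FAST w → push 3. Stack: [3]
RETURN_VALUE → return 3.

3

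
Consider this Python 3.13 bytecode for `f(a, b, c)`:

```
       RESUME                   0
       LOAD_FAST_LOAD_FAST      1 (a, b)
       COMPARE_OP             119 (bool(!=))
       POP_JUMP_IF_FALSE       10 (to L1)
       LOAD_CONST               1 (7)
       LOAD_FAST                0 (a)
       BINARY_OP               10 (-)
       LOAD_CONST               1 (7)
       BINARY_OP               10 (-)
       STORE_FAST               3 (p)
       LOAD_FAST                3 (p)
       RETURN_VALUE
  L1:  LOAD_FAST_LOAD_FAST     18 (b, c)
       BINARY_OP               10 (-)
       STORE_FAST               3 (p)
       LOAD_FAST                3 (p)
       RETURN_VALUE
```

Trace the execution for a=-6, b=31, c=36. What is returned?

6

LOAD_FAST_LOAD_FAST a,b → push -6,31. Stack: [-6, 31]
COMPARE_OP bool(!=) → -6 vs 31 = True. Stack: [True]
POP_JUMP_IF_FALSE → pop True; no jump. Stack: []
LOAD_CONST → push 7. Stack: [7]
LOAD_FAST a → push -6. Stack: [7, -6]
BINARY_OP - → 7 - -6 = 13. Stack: [13]
LOAD_CONST → push 7. Stack: [13, 7]
BINARY_OP - → 13 - 7 = 6. Stack: [6]
STORE_FAST p → p=6. Stack: []
LOAD_FAST p → push 6. Stack: [6]
RETURN_VALUE → return 6.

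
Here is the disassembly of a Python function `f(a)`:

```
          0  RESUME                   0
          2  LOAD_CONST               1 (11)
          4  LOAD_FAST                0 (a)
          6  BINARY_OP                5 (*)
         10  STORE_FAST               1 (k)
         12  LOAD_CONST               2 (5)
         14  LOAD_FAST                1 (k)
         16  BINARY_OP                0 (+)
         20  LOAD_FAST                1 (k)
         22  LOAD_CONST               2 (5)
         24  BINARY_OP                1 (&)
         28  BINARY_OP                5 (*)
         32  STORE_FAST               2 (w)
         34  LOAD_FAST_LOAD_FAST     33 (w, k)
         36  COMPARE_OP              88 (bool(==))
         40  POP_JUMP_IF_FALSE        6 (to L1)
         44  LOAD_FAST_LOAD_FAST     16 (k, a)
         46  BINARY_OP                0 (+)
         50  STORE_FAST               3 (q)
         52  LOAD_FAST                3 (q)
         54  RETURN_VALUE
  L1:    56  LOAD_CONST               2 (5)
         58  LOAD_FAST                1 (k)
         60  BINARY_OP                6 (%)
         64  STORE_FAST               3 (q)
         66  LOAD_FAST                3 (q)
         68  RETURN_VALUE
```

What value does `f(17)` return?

5

LOAD_CONST → push 11. Stack: [11]
LOAD_FAST a → push 17. Stack: [11, 17]
BINARY_OP * → 11 * 17 = 187. Stack: [187]
STORE_FAST k → k=187. Stack: []
LOAD_CONST → push 5. Stack: [5]
LOAD_FAST k → push 187. Stack: [5, 187]
BINARY_OP + → 5 + 187 = 192. Stack: [192]
LOAD_FAST k → push 187. Stack: [192, 187]
LOAD_CONST → push 5. Stack: [192, 187, 5]
BINARY_OP & → 187 & 5 = 1. Stack: [192, 1]
BINARY_OP * → 192 * 1 = 192. Stack: [192]
STORE_FAST w → w=192. Stack: []
LOAD_FAST_LOAD_FAST w,k → push 192,187. Stack: [192, 187]
COMPARE_OP bool(==) → 192 vs 187 = False. Stack: [False]
POP_JUMP_IF_FALSE → pop False; jump. Stack: []
LOAD_CONST → push 5. Stack: [5]
LOAD_FAST k → push 187. Stack: [5, 187]
BINARY_OP % → 5 % 187 = 5. Stack: [5]
STORE_FAST q → q=5. Stack: []
LOAD_FAST q → push 5. Stack: [5]
RETURN_VALUE → return 5.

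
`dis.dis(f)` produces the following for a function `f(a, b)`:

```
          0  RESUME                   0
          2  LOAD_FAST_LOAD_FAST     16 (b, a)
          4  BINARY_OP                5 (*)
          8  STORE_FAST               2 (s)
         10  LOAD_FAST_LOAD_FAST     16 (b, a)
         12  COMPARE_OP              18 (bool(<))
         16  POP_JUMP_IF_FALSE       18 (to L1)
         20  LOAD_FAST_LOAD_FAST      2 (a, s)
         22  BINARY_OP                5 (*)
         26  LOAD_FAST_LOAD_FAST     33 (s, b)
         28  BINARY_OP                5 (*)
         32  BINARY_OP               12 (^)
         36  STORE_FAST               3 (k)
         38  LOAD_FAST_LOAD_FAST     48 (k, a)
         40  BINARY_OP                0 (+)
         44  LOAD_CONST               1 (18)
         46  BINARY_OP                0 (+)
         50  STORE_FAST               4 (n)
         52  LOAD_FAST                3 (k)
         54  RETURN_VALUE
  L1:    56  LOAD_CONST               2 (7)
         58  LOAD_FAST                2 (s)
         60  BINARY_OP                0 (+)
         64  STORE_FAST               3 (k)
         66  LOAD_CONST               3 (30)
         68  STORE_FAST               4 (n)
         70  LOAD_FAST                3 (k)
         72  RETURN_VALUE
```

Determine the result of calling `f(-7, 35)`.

-238

LOAD_FAST_LOAD_FAST b,a → push 35,-7. Stack: [35, -7]
BINARY_OP * → 35 * -7 = -245. Stack: [-245]
STORE_FAST s → s=-245. Stack: []
LOAD_FAST_LOAD_FAST b,a → push 35,-7. Stack: [35, -7]
COMPARE_OP bool(<) → 35 vs -7 = False. Stack: [False]
POP_JUMP_IF_FALSE → pop False; jump. Stack: []
LOAD_CONST → push 7. Stack: [7]
LOAD_FAST s → push -245. Stack: [7, -245]
BINARY_OP + → 7 + -245 = -238. Stack: [-238]
STORE_FAST k → k=-238. Stack: []
LOAD_CONST → push 30. Stack: [30]
STORE_FAST n → n=30. Stack: []
LOAD_FAST k → push -238. Stack: [-238]
RETURN_VALUE → return -238.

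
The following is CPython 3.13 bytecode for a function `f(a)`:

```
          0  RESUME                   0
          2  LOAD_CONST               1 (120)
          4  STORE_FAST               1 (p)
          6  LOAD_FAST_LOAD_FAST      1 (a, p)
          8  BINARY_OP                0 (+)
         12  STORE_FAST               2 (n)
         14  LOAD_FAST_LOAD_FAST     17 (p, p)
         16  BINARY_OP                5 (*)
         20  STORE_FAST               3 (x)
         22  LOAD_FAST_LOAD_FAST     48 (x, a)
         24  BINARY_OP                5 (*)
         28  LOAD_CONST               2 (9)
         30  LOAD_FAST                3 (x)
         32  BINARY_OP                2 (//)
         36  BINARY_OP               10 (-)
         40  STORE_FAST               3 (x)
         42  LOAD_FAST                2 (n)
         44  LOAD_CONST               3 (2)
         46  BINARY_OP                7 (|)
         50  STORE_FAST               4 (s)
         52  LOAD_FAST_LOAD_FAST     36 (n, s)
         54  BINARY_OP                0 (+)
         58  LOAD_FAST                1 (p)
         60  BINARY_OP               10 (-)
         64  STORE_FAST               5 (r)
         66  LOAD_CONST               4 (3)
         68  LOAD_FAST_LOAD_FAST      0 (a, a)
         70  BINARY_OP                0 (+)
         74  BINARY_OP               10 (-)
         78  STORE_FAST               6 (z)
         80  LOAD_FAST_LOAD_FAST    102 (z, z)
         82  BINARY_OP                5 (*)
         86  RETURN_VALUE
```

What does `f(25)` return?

LOAD_CONST → push 120. Stack: [120]
STORE_FAST p → p=120. Stack: []
LOAD_FAST_LOAD_FAST a,p → push 25,120. Stack: [25, 120]
BINARY_OP + → 25 + 120 = 145. Stack: [145]
STORE_FAST n → n=145. Stack: []
LOAD_FAST_LOAD_FAST p,p → push 120,120. Stack: [120, 120]
BINARY_OP * → 120 * 120 = 14400. Stack: [14400]
STORE_FAST x → x=14400. Stack: []
LOAD_FAST_LOAD_FAST x,a → push 14400,25. Stack: [14400, 25]
BINARY_OP * → 14400 * 25 = 360000. Stack: [360000]
LOAD_CONST → push 9. Stack: [360000, 9]
LOAD_FAST x → push 14400. Stack: [360000, 9, 14400]
BINARY_OP // → 9 // 14400 = 0. Stack: [360000, 0]
BINARY_OP - → 360000 - 0 = 360000. Stack: [360000]
STORE_FAST x → x=360000. Stack: []
LOAD_FAST n → push 145. Stack: [145]
LOAD_CONST → push 2. Stack: [145, 2]
BINARY_OP | → 145 | 2 = 147. Stack: [147]
STORE_FAST s → s=147. Stack: []
LOAD_FAST_LOAD_FAST n,s → push 145,147. Stack: [145, 147]
BINARY_OP + → 145 + 147 = 292. Stack: [292]
LOAD_FAST p → push 120. Stack: [292, 120]
BINARY_OP - → 292 - 120 = 172. Stack: [172]
STORE_FAST r → r=172. Stack: []
LOAD_CONST → push 3. Stack: [3]
LOAD_FAST_LOAD_FAST a,a → push 25,25. Stack: [3, 25, 25]
BINARY_OP + → 25 + 25 = 50. Stack: [3, 50]
BINARY_OP - → 3 - 50 = -47. Stack: [-47]
STORE_FAST z → z=-47. Stack: []
LOAD_FAST_LOAD_FAST z,z → push -47,-47. Stack: [-47, -47]
BINARY_OP * → -47 * -47 = 2209. Stack: [2209]
RETURN_VALUE → return 2209.

2209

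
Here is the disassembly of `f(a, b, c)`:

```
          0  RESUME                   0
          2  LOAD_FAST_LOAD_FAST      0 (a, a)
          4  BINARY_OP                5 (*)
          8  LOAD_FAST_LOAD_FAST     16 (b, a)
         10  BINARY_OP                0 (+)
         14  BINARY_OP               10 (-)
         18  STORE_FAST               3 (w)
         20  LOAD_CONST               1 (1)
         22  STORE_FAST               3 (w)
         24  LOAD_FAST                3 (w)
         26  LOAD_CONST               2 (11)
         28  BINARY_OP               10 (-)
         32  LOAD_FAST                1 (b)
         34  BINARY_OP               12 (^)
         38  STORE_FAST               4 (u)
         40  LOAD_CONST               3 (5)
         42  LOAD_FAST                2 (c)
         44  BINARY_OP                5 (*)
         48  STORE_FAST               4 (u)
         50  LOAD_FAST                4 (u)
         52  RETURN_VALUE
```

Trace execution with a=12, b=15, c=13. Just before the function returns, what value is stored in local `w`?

1

LOAD_FAST_LOAD_FAST a,a → push 12,12. Stack: [12, 12]
BINARY_OP * → 12 * 12 = 144. Stack: [144]
LOAD_FAST_LOAD_FAST b,a → push 15,12. Stack: [144, 15, 12]
BINARY_OP + → 15 + 12 = 27. Stack: [144, 27]
BINARY_OP - → 144 - 27 = 117. Stack: [117]
STORE_FAST w → w=117. Stack: []
LOAD_CONST → push 1. Stack: [1]
STORE_FAST w → w=1. Stack: []
LOAD_FAST w → push 1. Stack: [1]
LOAD_CONST → push 11. Stack: [1, 11]
BINARY_OP - → 1 - 11 = -10. Stack: [-10]
LOAD_FAST b → push 15. Stack: [-10, 15]
BINARY_OP ^ → -10 ^ 15 = -7. Stack: [-7]
STORE_FAST u → u=-7. Stack: []
LOAD_CONST → push 5. Stack: [5]
LOAD_FAST c → push 13. Stack: [5, 13]
BINARY_OP * → 5 * 13 = 65. Stack: [65]
STORE_FAST u → u=65. Stack: []
LOAD_FAST u → push 65. Stack: [65]
RETURN_VALUE → return 65.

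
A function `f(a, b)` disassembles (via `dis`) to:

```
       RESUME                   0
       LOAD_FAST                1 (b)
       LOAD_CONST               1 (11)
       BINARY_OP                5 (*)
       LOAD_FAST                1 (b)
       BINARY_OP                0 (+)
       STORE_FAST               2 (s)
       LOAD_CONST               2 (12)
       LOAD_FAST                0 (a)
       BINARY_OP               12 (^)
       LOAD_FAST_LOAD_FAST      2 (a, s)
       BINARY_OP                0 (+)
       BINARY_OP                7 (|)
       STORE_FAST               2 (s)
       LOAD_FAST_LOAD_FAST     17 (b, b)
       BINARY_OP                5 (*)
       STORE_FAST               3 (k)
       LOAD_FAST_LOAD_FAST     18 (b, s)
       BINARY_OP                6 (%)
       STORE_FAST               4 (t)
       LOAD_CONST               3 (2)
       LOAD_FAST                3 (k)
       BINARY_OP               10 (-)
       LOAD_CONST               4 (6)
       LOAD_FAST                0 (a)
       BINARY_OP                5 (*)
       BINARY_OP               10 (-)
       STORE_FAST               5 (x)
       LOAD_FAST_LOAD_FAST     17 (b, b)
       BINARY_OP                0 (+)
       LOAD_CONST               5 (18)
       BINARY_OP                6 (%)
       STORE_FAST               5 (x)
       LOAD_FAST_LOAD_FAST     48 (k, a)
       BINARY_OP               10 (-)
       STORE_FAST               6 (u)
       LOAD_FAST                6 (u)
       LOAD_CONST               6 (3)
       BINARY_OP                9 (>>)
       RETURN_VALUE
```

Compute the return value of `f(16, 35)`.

LOAD_FAST b → push 35. Stack: [35]
LOAD_CONST → push 11. Stack: [35, 11]
BINARY_OP * → 35 * 11 = 385. Stack: [385]
LOAD_FAST b → push 35. Stack: [385, 35]
BINARY_OP + → 385 + 35 = 420. Stack: [420]
STORE_FAST s → s=420. Stack: []
LOAD_CONST → push 12. Stack: [12]
LOAD_FAST a → push 16. Stack: [12, 16]
BINARY_OP ^ → 12 ^ 16 = 28. Stack: [28]
LOAD_FAST_LOAD_FAST a,s → push 16,420. Stack: [28, 16, 420]
BINARY_OP + → 16 + 420 = 436. Stack: [28, 436]
BINARY_OP | → 28 | 436 = 444. Stack: [444]
STORE_FAST s → s=444. Stack: []
LOAD_FAST_LOAD_FAST b,b → push 35,35. Stack: [35, 35]
BINARY_OP * → 35 * 35 = 1225. Stack: [1225]
STORE_FAST k → k=1225. Stack: []
LOAD_FAST_LOAD_FAST b,s → push 35,444. Stack: [35, 444]
BINARY_OP % → 35 % 444 = 35. Stack: [35]
STORE_FAST t → t=35. Stack: []
LOAD_CONST → push 2. Stack: [2]
LOAD_FAST k → push 1225. Stack: [2, 1225]
BINARY_OP - → 2 - 1225 = -1223. Stack: [-1223]
LOAD_CONST → push 6. Stack: [-1223, 6]
LOAD_FAST a → push 16. Stack: [-1223, 6, 16]
BINARY_OP * → 6 * 16 = 96. Stack: [-1223, 96]
BINARY_OP - → -1223 - 96 = -1319. Stack: [-1319]
STORE_FAST x → x=-1319. Stack: []
LOAD_FAST_LOAD_FAST b,b → push 35,35. Stack: [35, 35]
BINARY_OP + → 35 + 35 = 70. Stack: [70]
LOAD_CONST → push 18. Stack: [70, 18]
BINARY_OP % → 70 % 18 = 16. Stack: [16]
STORE_FAST x → x=16. Stack: []
LOAD_FAST_LOAD_FAST k,a → push 1225,16. Stack: [1225, 16]
BINARY_OP - → 1225 - 16 = 1209. Stack: [1209]
STORE_FAST u → u=1209. Stack: []
LOAD_FAST u → push 1209. Stack: [1209]
LOAD_CONST → push 3. Stack: [1209, 3]
BINARY_OP >> → 1209 >> 3 = 151. Stack: [151]
RETURN_VALUE → return 151.

151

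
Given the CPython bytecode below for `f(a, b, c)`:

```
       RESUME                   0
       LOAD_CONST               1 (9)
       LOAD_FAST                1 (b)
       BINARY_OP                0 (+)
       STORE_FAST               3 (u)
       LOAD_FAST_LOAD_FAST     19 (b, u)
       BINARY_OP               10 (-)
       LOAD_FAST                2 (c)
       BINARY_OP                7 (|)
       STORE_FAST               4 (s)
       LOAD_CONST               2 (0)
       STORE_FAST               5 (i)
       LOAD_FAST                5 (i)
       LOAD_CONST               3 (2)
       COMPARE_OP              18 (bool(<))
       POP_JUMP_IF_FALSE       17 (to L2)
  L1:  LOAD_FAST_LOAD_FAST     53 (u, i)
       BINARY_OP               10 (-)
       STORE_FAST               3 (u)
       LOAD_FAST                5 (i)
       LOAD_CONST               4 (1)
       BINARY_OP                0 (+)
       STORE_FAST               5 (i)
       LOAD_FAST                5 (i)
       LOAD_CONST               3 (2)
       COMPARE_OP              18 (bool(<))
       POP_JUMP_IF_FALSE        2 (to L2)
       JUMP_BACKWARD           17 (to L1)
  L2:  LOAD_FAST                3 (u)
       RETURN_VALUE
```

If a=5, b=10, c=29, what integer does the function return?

LOAD_CONST → push 9. Stack: [9]
LOAD_FAST b → push 10. Stack: [9, 10]
BINARY_OP + → 9 + 10 = 19. Stack: [19]
STORE_FAST u → u=19. Stack: []
LOAD_FAST_LOAD_FAST b,u → push 10,19. Stack: [10, 19]
BINARY_OP - → 10 - 19 = -9. Stack: [-9]
LOAD_FAST c → push 29. Stack: [-9, 29]
BINARY_OP | → -9 | 29 = -1. Stack: [-1]
STORE_FAST s → s=-1. Stack: []
LOAD_CONST → push 0. Stack: [0]
STORE_FAST i → i=0. Stack: []
LOAD_FAST i → push 0. Stack: [0]
LOAD_CONST → push 2. Stack: [0, 2]
COMPARE_OP bool(<) → 0 vs 2 = True. Stack: [True]
POP_JUMP_IF_FALSE → pop True; no jump. Stack: []
LOAD_FAST_LOAD_FAST u,i → push 19,0. Stack: [19, 0]
BINARY_OP - → 19 - 0 = 19. Stack: [19]
STORE_FAST u → u=19. Stack: []
LOAD_FAST i → push 0. Stack: [0]
LOAD_CONST → push 1. Stack: [0, 1]
BINARY_OP + → 0 + 1 = 1. Stack: [1]
STORE_FAST i → i=1. Stack: []
LOAD_FAST i → push 1. Stack: [1]
LOAD_CONST → push 2. Stack: [1, 2]
COMPARE_OP bool(<) → 1 vs 2 = True. Stack: [True]
POP_JUMP_IF_FALSE → pop True; no jump. Stack: []
LOAD_FAST_LOAD_FAST u,i → push 19,1. Stack: [19, 1]
BINARY_OP - → 19 - 1 = 18. Stack: [18]
STORE_FAST u → u=18. Stack: []
LOAD_FAST i → push 1. Stack: [1]
LOAD_CONST → push 1. Stack: [1, 1]
BINARY_OP + → 1 + 1 = 2. Stack: [2]
STORE_FAST i → i=2. Stack: []
LOAD_FAST i → push 2. Stack: [2]
LOAD_CONST → push 2. Stack: [2, 2]
COMPARE_OP bool(<) → 2 vs 2 = False. Stack: [False]
POP_JUMP_IF_FALSE → pop False; jump. Stack: []
LOAD_FAST u → push 18. Stack: [18]
RETURN_VALUE → return 18.

18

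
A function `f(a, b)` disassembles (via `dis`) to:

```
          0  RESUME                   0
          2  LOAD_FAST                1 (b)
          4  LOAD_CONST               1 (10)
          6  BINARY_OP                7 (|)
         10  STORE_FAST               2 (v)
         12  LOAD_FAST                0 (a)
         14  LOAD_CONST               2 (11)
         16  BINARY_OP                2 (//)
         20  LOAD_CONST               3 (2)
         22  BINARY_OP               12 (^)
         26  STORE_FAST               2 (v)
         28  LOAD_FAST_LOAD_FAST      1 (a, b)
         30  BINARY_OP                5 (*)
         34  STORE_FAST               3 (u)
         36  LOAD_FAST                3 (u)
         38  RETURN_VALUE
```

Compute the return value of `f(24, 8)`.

LOAD_FAST b → push 8. Stack: [8]
LOAD_CONST → push 10. Stack: [8, 10]
BINARY_OP | → 8 | 10 = 10. Stack: [10]
STORE_FAST v → v=10. Stack: []
LOAD_FAST a → push 24. Stack: [24]
LOAD_CONST → push 11. Stack: [24, 11]
BINARY_OP // → 24 // 11 = 2. Stack: [2]
LOAD_CONST → push 2. Stack: [2, 2]
BINARY_OP ^ → 2 ^ 2 = 0. Stack: [0]
STORE_FAST v → v=0. Stack: []
LOAD_FAST_LOAD_FAST a,b → push 24,8. Stack: [24, 8]
BINARY_OP * → 24 * 8 = 192. Stack: [192]
STORE_FAST u → u=192. Stack: []
LOAD_FAST u → push 192. Stack: [192]
RETURN_VALUE → return 192.

192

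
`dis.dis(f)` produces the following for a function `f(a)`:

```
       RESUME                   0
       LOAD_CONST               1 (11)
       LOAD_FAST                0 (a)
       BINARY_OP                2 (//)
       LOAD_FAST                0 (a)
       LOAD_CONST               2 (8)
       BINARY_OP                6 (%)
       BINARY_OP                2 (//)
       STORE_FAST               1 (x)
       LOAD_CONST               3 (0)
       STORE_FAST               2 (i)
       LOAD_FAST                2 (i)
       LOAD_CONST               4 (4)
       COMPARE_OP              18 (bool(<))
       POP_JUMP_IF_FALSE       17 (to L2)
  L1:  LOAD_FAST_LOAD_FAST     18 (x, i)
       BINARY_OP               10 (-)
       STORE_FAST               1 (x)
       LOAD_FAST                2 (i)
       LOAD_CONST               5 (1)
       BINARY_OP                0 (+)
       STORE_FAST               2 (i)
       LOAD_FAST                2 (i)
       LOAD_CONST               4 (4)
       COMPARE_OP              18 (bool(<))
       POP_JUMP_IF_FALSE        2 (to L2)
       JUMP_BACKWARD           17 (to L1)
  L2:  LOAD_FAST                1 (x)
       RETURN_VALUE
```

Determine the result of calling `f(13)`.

-6

LOAD_CONST → push 11. Stack: [11]
LOAD_FAST a → push 13. Stack: [11, 13]
BINARY_OP // → 11 // 13 = 0. Stack: [0]
LOAD_FAST a → push 13. Stack: [0, 13]
LOAD_CONST → push 8. Stack: [0, 13, 8]
BINARY_OP % → 13 % 8 = 5. Stack: [0, 5]
BINARY_OP // → 0 // 5 = 0. Stack: [0]
STORE_FAST x → x=0. Stack: []
LOAD_CONST → push 0. Stack: [0]
STORE_FAST i → i=0. Stack: []
LOAD_FAST i → push 0. Stack: [0]
LOAD_CONST → push 4. Stack: [0, 4]
COMPARE_OP bool(<) → 0 vs 4 = True. Stack: [True]
POP_JUMP_IF_FALSE → pop True; no jump. Stack: []
LOAD_FAST_LOAD_FAST x,i → push 0,0. Stack: [0, 0]
BINARY_OP - → 0 - 0 = 0. Stack: [0]
STORE_FAST x → x=0. Stack: []
LOAD_FAST i → push 0. Stack: [0]
LOAD_CONST → push 1. Stack: [0, 1]
BINARY_OP + → 0 + 1 = 1. Stack: [1]
STORE_FAST i → i=1. Stack: []
LOAD_FAST i → push 1. Stack: [1]
LOAD_CONST → push 4. Stack: [1, 4]
COMPARE_OP bool(<) → 1 vs 4 = True. Stack: [True]
POP_JUMP_IF_FALSE → pop True; no jump. Stack: []
LOAD_FAST_LOAD_FAST x,i → push 0,1. Stack: [0, 1]
BINARY_OP - → 0 - 1 = -1. Stack: [-1]
STORE_FAST x → x=-1. Stack: []
LOAD_FAST i → push 1. Stack: [1]
LOAD_CONST → push 1. Stack: [1, 1]
BINARY_OP + → 1 + 1 = 2. Stack: [2]
STORE_FAST i → i=2. Stack: []
LOAD_FAST i → push 2. Stack: [2]
LOAD_CONST → push 4. Stack: [2, 4]
COMPARE_OP bool(<) → 2 vs 4 = True. Stack: [True]
POP_JUMP_IF_FALSE → pop True; no jump. Stack: []
LOAD_FAST_LOAD_FAST x,i → push -1,2. Stack: [-1, 2]
BINARY_OP - → -1 - 2 = -3. Stack: [-3]
STORE_FAST x → x=-3. Stack: []
LOAD_FAST i → push 2. Stack: [2]
LOAD_CONST → push 1. Stack: [2, 1]
BINARY_OP + → 2 + 1 = 3. Stack: [3]
STORE_FAST i → i=3. Stack: []
LOAD_FAST i → push 3. Stack: [3]
LOAD_CONST → push 4. Stack: [3, 4]
COMPARE_OP bool(<) → 3 vs 4 = True. Stack: [True]
POP_JUMP_IF_FALSE → pop True; no jump. Stack: []
LOAD_FAST_LOAD_FAST x,i → push -3,3. Stack: [-3, 3]
BINARY_OP - → -3 - 3 = -6. Stack: [-6]
STORE_FAST x → x=-6. Stack: []
LOAD_FAST i → push 3. Stack: [3]
LOAD_CONST → push 1. Stack: [3, 1]
BINARY_OP + → 3 + 1 = 4. Stack: [4]
STORE_FAST i → i=4. Stack: []
LOAD_FAST i → push 4. Stack: [4]
LOAD_CONST → push 4. Stack: [4, 4]
COMPARE_OP bool(<) → 4 vs 4 = False. Stack: [False]
POP_JUMP_IF_FALSE → pop False; jump. Stack: []
LOAD_FAST x → push -6. Stack: [-6]
RETURN_VALUE → return -6.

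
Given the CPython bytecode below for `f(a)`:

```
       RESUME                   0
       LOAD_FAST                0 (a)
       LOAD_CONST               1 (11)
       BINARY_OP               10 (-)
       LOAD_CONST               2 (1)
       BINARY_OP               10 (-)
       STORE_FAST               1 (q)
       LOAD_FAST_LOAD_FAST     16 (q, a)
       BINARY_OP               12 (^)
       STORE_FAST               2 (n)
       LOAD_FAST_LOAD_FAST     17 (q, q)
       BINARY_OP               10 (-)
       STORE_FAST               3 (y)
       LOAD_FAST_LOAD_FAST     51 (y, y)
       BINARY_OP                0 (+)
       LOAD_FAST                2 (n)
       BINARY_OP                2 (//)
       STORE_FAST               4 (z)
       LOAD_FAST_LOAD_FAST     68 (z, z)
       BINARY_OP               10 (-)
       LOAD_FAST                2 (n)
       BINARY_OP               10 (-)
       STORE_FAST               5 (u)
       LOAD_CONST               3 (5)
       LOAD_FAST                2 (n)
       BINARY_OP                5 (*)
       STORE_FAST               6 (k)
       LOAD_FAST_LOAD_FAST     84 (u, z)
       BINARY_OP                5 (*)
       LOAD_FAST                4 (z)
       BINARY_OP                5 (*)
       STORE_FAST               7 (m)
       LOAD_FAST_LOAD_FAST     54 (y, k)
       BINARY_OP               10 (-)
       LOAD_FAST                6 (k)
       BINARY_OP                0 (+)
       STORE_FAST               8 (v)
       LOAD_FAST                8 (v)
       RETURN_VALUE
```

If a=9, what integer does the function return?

LOAD_FAST a → push 9. Stack: [9]
LOAD_CONST → push 11. Stack: [9, 11]
BINARY_OP - → 9 - 11 = -2. Stack: [-2]
LOAD_CONST → push 1. Stack: [-2, 1]
BINARY_OP - → -2 - 1 = -3. Stack: [-3]
STORE_FAST q → q=-3. Stack: []
LOAD_FAST_LOAD_FAST q,a → push -3,9. Stack: [-3, 9]
BINARY_OP ^ → -3 ^ 9 = -12. Stack: [-12]
STORE_FAST n → n=-12. Stack: []
LOAD_FAST_LOAD_FAST q,q → push -3,-3. Stack: [-3, -3]
BINARY_OP - → -3 - -3 = 0. Stack: [0]
STORE_FAST y → y=0. Stack: []
LOAD_FAST_LOAD_FAST y,y → push 0,0. Stack: [0, 0]
BINARY_OP + → 0 + 0 = 0. Stack: [0]
LOAD_FAST n → push -12. Stack: [0, -12]
BINARY_OP // → 0 // -12 = 0. Stack: [0]
STORE_FAST z → z=0. Stack: []
LOAD_FAST_LOAD_FAST z,z → push 0,0. Stack: [0, 0]
BINARY_OP - → 0 - 0 = 0. Stack: [0]
LOAD_FAST n → push -12. Stack: [0, -12]
BINARY_OP - → 0 - -12 = 12. Stack: [12]
STORE_FAST u → u=12. Stack: []
LOAD_CONST → push 5. Stack: [5]
LOAD_FAST n → push -12. Stack: [5, -12]
BINARY_OP * → 5 * -12 = -60. Stack: [-60]
STORE_FAST k → k=-60. Stack: []
LOAD_FAST_LOAD_FAST u,z → push 12,0. Stack: [12, 0]
BINARY_OP * → 12 * 0 = 0. Stack: [0]
LOAD_FAST z → push 0. Stack: [0, 0]
BINARY_OP * → 0 * 0 = 0. Stack: [0]
STORE_FAST m → m=0. Stack: []
LOAD_FAST_LOAD_FAST y,k → push 0,-60. Stack: [0, -60]
BINARY_OP - → 0 - -60 = 60. Stack: [60]
LOAD_FAST k → push -60. Stack: [60, -60]
BINARY_OP + → 60 + -60 = 0. Stack: [0]
STORE_FAST v → v=0. Stack: []
LOAD_FAST v → push 0. Stack: [0]
RETURN_VALUE → return 0.

0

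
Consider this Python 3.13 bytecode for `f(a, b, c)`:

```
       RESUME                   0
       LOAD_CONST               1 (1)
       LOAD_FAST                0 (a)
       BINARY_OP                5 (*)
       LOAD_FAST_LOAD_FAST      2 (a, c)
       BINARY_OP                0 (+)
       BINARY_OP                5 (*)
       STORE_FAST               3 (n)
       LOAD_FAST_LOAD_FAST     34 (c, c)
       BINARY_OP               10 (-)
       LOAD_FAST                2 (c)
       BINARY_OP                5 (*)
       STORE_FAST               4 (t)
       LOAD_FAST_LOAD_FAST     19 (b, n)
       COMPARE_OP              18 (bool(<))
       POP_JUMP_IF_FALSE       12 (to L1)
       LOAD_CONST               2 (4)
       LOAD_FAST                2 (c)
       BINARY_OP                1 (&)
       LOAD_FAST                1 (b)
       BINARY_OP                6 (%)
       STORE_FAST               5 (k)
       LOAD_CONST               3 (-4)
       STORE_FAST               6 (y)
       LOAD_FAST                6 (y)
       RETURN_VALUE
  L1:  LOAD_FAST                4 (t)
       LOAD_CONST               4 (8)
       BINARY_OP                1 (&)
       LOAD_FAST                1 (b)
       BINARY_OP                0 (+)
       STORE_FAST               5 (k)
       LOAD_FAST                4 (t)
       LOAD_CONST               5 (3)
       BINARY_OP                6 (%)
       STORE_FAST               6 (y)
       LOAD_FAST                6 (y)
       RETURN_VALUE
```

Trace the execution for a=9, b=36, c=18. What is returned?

-4

LOAD_CONST → push 1. Stack: [1]
LOAD_FAST a → push 9. Stack: [1, 9]
BINARY_OP * → 1 * 9 = 9. Stack: [9]
LOAD_FAST_LOAD_FAST a,c → push 9,18. Stack: [9, 9, 18]
BINARY_OP + → 9 + 18 = 27. Stack: [9, 27]
BINARY_OP * → 9 * 27 = 243. Stack: [243]
STORE_FAST n → n=243. Stack: []
LOAD_FAST_LOAD_FAST c,c → push 18,18. Stack: [18, 18]
BINARY_OP - → 18 - 18 = 0. Stack: [0]
LOAD_FAST c → push 18. Stack: [0, 18]
BINARY_OP * → 0 * 18 = 0. Stack: [0]
STORE_FAST t → t=0. Stack: []
LOAD_FAST_LOAD_FAST b,n → push 36,243. Stack: [36, 243]
COMPARE_OP bool(<) → 36 vs 243 = True. Stack: [True]
POP_JUMP_IF_FALSE → pop True; no jump. Stack: []
LOAD_CONST → push 4. Stack: [4]
LOAD_FAST c → push 18. Stack: [4, 18]
BINARY_OP & → 4 & 18 = 0. Stack: [0]
LOAD_FAST b → push 36. Stack: [0, 36]
BINARY_OP % → 0 % 36 = 0. Stack: [0]
STORE_FAST k → k=0. Stack: []
LOAD_CONST → push -4. Stack: [-4]
STORE_FAST y → y=-4. Stack: []
LOAD_FAST y → push -4. Stack: [-4]
RETURN_VALUE → return -4.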